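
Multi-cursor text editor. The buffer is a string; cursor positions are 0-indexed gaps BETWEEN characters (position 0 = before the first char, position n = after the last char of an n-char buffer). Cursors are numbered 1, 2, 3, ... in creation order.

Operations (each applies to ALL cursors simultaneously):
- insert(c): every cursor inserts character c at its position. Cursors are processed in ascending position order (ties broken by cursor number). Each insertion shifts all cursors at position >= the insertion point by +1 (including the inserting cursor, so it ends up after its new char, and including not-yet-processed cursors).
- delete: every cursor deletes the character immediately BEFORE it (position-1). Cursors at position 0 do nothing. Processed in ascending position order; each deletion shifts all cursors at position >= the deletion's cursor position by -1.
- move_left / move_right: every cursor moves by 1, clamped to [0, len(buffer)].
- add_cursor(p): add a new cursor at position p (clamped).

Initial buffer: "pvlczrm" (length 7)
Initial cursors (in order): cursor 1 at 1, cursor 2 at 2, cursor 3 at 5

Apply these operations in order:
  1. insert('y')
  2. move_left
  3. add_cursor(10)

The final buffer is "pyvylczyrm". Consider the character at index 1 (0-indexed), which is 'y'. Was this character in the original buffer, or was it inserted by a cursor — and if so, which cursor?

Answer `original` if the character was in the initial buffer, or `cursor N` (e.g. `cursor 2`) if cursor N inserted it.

After op 1 (insert('y')): buffer="pyvylczyrm" (len 10), cursors c1@2 c2@4 c3@8, authorship .1.2...3..
After op 2 (move_left): buffer="pyvylczyrm" (len 10), cursors c1@1 c2@3 c3@7, authorship .1.2...3..
After op 3 (add_cursor(10)): buffer="pyvylczyrm" (len 10), cursors c1@1 c2@3 c3@7 c4@10, authorship .1.2...3..
Authorship (.=original, N=cursor N): . 1 . 2 . . . 3 . .
Index 1: author = 1

Answer: cursor 1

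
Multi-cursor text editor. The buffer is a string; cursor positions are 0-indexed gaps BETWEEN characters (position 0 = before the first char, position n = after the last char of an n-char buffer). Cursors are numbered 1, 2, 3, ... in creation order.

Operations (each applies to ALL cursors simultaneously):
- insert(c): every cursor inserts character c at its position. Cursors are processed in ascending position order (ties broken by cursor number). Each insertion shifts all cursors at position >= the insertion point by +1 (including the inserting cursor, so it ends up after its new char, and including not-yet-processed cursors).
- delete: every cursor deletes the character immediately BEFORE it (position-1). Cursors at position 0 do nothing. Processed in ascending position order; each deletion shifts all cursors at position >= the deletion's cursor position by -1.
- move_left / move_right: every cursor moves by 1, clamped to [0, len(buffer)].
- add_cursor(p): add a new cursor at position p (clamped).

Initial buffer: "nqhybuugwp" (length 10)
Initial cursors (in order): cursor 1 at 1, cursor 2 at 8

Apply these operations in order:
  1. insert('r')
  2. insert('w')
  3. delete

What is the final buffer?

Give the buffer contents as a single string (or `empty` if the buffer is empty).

Answer: nrqhybuugrwp

Derivation:
After op 1 (insert('r')): buffer="nrqhybuugrwp" (len 12), cursors c1@2 c2@10, authorship .1.......2..
After op 2 (insert('w')): buffer="nrwqhybuugrwwp" (len 14), cursors c1@3 c2@12, authorship .11.......22..
After op 3 (delete): buffer="nrqhybuugrwp" (len 12), cursors c1@2 c2@10, authorship .1.......2..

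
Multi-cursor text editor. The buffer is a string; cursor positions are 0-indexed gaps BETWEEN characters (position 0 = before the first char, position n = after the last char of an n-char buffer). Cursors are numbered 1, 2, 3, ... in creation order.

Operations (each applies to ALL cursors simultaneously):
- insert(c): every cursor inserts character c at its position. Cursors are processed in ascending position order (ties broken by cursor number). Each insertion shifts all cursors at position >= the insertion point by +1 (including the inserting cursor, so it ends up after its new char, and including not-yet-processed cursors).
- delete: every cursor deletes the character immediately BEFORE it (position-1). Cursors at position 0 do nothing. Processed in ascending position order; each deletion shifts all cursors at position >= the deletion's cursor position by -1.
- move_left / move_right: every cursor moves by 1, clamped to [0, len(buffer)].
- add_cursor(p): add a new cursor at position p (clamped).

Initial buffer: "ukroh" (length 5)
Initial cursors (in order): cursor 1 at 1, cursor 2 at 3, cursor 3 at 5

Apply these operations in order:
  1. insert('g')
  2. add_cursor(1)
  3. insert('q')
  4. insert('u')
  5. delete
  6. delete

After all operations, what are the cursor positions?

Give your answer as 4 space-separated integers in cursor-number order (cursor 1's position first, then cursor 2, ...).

After op 1 (insert('g')): buffer="ugkrgohg" (len 8), cursors c1@2 c2@5 c3@8, authorship .1..2..3
After op 2 (add_cursor(1)): buffer="ugkrgohg" (len 8), cursors c4@1 c1@2 c2@5 c3@8, authorship .1..2..3
After op 3 (insert('q')): buffer="uqgqkrgqohgq" (len 12), cursors c4@2 c1@4 c2@8 c3@12, authorship .411..22..33
After op 4 (insert('u')): buffer="uqugqukrgquohgqu" (len 16), cursors c4@3 c1@6 c2@11 c3@16, authorship .44111..222..333
After op 5 (delete): buffer="uqgqkrgqohgq" (len 12), cursors c4@2 c1@4 c2@8 c3@12, authorship .411..22..33
After op 6 (delete): buffer="ugkrgohg" (len 8), cursors c4@1 c1@2 c2@5 c3@8, authorship .1..2..3

Answer: 2 5 8 1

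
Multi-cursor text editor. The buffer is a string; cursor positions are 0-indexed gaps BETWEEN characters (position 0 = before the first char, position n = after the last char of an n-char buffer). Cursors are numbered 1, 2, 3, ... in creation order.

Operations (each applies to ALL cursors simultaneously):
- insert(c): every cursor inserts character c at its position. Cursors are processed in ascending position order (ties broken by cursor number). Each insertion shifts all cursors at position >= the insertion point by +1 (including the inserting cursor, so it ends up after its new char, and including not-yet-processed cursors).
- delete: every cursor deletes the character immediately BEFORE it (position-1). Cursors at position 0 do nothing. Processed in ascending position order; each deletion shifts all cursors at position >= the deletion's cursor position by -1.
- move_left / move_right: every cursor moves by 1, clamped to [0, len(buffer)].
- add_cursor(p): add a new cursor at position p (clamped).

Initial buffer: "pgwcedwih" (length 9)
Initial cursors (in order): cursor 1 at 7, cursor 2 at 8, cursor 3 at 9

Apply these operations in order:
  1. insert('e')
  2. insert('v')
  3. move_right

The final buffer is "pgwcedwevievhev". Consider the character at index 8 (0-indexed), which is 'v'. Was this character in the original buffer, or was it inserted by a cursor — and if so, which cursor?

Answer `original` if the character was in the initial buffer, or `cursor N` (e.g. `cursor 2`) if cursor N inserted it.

Answer: cursor 1

Derivation:
After op 1 (insert('e')): buffer="pgwcedweiehe" (len 12), cursors c1@8 c2@10 c3@12, authorship .......1.2.3
After op 2 (insert('v')): buffer="pgwcedwevievhev" (len 15), cursors c1@9 c2@12 c3@15, authorship .......11.22.33
After op 3 (move_right): buffer="pgwcedwevievhev" (len 15), cursors c1@10 c2@13 c3@15, authorship .......11.22.33
Authorship (.=original, N=cursor N): . . . . . . . 1 1 . 2 2 . 3 3
Index 8: author = 1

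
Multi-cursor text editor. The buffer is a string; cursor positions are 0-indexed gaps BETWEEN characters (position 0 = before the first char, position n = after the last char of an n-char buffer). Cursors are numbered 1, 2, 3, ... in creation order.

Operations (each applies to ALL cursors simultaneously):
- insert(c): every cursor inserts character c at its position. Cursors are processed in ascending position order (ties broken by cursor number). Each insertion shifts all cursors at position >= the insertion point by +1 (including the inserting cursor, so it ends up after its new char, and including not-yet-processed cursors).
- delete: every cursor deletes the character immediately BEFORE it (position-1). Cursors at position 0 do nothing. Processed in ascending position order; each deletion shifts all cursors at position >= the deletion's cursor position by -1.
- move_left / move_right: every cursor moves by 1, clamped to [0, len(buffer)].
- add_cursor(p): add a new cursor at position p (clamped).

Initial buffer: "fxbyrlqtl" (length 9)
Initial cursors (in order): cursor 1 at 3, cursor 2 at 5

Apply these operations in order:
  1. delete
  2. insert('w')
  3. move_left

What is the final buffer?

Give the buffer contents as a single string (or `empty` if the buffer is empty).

Answer: fxwywlqtl

Derivation:
After op 1 (delete): buffer="fxylqtl" (len 7), cursors c1@2 c2@3, authorship .......
After op 2 (insert('w')): buffer="fxwywlqtl" (len 9), cursors c1@3 c2@5, authorship ..1.2....
After op 3 (move_left): buffer="fxwywlqtl" (len 9), cursors c1@2 c2@4, authorship ..1.2....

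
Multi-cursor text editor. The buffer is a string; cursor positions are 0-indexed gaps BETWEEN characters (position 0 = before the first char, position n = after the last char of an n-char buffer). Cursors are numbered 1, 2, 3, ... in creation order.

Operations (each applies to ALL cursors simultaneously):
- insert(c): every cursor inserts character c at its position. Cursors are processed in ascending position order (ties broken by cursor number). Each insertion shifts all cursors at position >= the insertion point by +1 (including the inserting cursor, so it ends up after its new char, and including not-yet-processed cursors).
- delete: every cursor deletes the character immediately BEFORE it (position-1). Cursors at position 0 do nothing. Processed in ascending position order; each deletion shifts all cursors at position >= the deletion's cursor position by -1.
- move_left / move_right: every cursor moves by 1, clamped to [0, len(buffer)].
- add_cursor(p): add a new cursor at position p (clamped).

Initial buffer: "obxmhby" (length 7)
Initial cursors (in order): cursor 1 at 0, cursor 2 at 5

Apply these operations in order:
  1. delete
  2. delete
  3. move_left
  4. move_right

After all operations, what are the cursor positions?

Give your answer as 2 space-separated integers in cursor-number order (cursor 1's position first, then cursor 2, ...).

Answer: 1 3

Derivation:
After op 1 (delete): buffer="obxmby" (len 6), cursors c1@0 c2@4, authorship ......
After op 2 (delete): buffer="obxby" (len 5), cursors c1@0 c2@3, authorship .....
After op 3 (move_left): buffer="obxby" (len 5), cursors c1@0 c2@2, authorship .....
After op 4 (move_right): buffer="obxby" (len 5), cursors c1@1 c2@3, authorship .....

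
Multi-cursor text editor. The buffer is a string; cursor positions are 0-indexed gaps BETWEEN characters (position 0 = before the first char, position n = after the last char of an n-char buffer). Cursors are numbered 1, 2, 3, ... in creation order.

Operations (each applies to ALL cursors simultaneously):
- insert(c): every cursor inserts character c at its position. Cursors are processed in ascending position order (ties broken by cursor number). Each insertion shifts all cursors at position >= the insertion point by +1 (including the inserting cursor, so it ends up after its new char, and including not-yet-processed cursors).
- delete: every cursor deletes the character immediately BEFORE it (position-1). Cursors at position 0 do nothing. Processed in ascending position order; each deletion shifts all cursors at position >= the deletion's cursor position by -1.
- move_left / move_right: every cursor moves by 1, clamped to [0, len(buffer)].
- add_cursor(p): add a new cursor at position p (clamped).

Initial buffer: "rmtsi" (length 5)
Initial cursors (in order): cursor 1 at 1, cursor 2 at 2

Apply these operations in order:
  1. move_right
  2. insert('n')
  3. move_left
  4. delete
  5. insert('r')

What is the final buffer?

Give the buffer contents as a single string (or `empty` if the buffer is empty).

After op 1 (move_right): buffer="rmtsi" (len 5), cursors c1@2 c2@3, authorship .....
After op 2 (insert('n')): buffer="rmntnsi" (len 7), cursors c1@3 c2@5, authorship ..1.2..
After op 3 (move_left): buffer="rmntnsi" (len 7), cursors c1@2 c2@4, authorship ..1.2..
After op 4 (delete): buffer="rnnsi" (len 5), cursors c1@1 c2@2, authorship .12..
After op 5 (insert('r')): buffer="rrnrnsi" (len 7), cursors c1@2 c2@4, authorship .1122..

Answer: rrnrnsi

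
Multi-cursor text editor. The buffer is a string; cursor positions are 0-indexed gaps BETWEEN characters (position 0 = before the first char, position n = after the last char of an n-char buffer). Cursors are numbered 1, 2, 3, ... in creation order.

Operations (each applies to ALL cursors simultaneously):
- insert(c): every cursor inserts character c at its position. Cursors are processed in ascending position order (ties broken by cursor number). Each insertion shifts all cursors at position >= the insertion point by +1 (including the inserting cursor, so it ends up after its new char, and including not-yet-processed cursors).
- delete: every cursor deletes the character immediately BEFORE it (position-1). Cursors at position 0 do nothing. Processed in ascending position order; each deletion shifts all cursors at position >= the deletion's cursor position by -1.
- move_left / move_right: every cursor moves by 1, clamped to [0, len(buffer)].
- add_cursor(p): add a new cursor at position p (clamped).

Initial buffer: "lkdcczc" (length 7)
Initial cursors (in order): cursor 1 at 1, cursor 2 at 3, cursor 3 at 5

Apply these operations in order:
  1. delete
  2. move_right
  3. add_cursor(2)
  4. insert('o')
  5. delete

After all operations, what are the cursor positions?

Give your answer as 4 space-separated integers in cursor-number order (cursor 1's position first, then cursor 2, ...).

After op 1 (delete): buffer="kczc" (len 4), cursors c1@0 c2@1 c3@2, authorship ....
After op 2 (move_right): buffer="kczc" (len 4), cursors c1@1 c2@2 c3@3, authorship ....
After op 3 (add_cursor(2)): buffer="kczc" (len 4), cursors c1@1 c2@2 c4@2 c3@3, authorship ....
After op 4 (insert('o')): buffer="kocoozoc" (len 8), cursors c1@2 c2@5 c4@5 c3@7, authorship .1.24.3.
After op 5 (delete): buffer="kczc" (len 4), cursors c1@1 c2@2 c4@2 c3@3, authorship ....

Answer: 1 2 3 2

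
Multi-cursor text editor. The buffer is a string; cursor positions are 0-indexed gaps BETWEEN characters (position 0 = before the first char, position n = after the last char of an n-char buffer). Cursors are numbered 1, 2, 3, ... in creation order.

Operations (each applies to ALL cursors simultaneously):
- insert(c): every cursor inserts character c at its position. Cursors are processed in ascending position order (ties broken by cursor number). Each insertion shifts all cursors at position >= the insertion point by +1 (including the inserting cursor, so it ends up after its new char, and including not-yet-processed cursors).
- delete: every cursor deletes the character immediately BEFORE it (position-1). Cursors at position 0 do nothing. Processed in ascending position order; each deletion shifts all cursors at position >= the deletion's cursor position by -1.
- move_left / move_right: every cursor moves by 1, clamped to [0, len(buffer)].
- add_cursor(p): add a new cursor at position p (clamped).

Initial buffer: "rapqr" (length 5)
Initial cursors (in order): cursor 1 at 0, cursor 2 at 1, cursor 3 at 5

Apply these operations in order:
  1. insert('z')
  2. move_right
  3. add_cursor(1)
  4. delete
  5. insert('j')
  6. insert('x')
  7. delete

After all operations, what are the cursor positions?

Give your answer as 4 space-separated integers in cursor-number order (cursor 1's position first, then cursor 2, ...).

Answer: 2 4 8 2

Derivation:
After op 1 (insert('z')): buffer="zrzapqrz" (len 8), cursors c1@1 c2@3 c3@8, authorship 1.2....3
After op 2 (move_right): buffer="zrzapqrz" (len 8), cursors c1@2 c2@4 c3@8, authorship 1.2....3
After op 3 (add_cursor(1)): buffer="zrzapqrz" (len 8), cursors c4@1 c1@2 c2@4 c3@8, authorship 1.2....3
After op 4 (delete): buffer="zpqr" (len 4), cursors c1@0 c4@0 c2@1 c3@4, authorship 2...
After op 5 (insert('j')): buffer="jjzjpqrj" (len 8), cursors c1@2 c4@2 c2@4 c3@8, authorship 1422...3
After op 6 (insert('x')): buffer="jjxxzjxpqrjx" (len 12), cursors c1@4 c4@4 c2@7 c3@12, authorship 1414222...33
After op 7 (delete): buffer="jjzjpqrj" (len 8), cursors c1@2 c4@2 c2@4 c3@8, authorship 1422...3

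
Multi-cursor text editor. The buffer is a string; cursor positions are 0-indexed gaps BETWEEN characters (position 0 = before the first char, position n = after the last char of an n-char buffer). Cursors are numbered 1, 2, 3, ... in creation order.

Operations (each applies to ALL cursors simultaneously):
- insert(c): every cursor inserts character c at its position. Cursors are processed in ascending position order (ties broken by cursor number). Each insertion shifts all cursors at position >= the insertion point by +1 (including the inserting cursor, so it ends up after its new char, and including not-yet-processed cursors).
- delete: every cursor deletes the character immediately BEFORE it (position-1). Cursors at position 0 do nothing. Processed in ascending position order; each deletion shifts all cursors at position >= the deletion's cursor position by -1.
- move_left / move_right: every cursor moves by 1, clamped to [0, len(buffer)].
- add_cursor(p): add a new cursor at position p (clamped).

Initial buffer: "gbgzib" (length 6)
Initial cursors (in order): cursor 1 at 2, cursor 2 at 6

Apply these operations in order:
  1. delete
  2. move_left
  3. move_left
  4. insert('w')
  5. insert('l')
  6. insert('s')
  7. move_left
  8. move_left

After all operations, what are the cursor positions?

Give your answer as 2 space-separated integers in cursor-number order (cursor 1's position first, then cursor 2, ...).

Answer: 1 6

Derivation:
After op 1 (delete): buffer="ggzi" (len 4), cursors c1@1 c2@4, authorship ....
After op 2 (move_left): buffer="ggzi" (len 4), cursors c1@0 c2@3, authorship ....
After op 3 (move_left): buffer="ggzi" (len 4), cursors c1@0 c2@2, authorship ....
After op 4 (insert('w')): buffer="wggwzi" (len 6), cursors c1@1 c2@4, authorship 1..2..
After op 5 (insert('l')): buffer="wlggwlzi" (len 8), cursors c1@2 c2@6, authorship 11..22..
After op 6 (insert('s')): buffer="wlsggwlszi" (len 10), cursors c1@3 c2@8, authorship 111..222..
After op 7 (move_left): buffer="wlsggwlszi" (len 10), cursors c1@2 c2@7, authorship 111..222..
After op 8 (move_left): buffer="wlsggwlszi" (len 10), cursors c1@1 c2@6, authorship 111..222..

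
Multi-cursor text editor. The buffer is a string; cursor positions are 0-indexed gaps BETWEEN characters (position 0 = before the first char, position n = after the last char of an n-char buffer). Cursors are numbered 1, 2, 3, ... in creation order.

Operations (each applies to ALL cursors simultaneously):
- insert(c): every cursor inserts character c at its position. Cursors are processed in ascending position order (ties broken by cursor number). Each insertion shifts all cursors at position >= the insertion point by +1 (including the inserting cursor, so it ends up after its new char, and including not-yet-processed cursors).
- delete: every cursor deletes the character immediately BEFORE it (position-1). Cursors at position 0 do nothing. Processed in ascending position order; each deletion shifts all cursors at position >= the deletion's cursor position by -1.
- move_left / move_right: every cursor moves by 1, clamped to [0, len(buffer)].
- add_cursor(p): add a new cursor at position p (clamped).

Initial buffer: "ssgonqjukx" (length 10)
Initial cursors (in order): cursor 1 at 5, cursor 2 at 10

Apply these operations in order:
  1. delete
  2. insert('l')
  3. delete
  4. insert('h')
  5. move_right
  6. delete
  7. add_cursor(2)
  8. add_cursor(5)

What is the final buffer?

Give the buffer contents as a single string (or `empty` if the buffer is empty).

Answer: ssgohjuk

Derivation:
After op 1 (delete): buffer="ssgoqjuk" (len 8), cursors c1@4 c2@8, authorship ........
After op 2 (insert('l')): buffer="ssgolqjukl" (len 10), cursors c1@5 c2@10, authorship ....1....2
After op 3 (delete): buffer="ssgoqjuk" (len 8), cursors c1@4 c2@8, authorship ........
After op 4 (insert('h')): buffer="ssgohqjukh" (len 10), cursors c1@5 c2@10, authorship ....1....2
After op 5 (move_right): buffer="ssgohqjukh" (len 10), cursors c1@6 c2@10, authorship ....1....2
After op 6 (delete): buffer="ssgohjuk" (len 8), cursors c1@5 c2@8, authorship ....1...
After op 7 (add_cursor(2)): buffer="ssgohjuk" (len 8), cursors c3@2 c1@5 c2@8, authorship ....1...
After op 8 (add_cursor(5)): buffer="ssgohjuk" (len 8), cursors c3@2 c1@5 c4@5 c2@8, authorship ....1...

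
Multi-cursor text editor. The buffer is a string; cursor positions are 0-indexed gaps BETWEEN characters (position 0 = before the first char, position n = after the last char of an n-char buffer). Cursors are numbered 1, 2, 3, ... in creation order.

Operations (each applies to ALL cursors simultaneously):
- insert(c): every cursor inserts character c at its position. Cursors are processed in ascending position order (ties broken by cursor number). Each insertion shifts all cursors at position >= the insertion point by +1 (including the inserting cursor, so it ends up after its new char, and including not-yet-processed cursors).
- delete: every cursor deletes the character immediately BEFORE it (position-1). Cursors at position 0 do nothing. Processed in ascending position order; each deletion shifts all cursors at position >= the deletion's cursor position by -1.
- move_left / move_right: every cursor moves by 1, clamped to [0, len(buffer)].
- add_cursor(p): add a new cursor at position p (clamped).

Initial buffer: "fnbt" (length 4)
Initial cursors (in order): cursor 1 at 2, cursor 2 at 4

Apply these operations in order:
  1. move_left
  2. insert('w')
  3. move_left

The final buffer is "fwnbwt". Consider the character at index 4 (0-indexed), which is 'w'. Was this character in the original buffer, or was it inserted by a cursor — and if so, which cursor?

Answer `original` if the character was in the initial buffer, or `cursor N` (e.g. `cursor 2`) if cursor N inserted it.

After op 1 (move_left): buffer="fnbt" (len 4), cursors c1@1 c2@3, authorship ....
After op 2 (insert('w')): buffer="fwnbwt" (len 6), cursors c1@2 c2@5, authorship .1..2.
After op 3 (move_left): buffer="fwnbwt" (len 6), cursors c1@1 c2@4, authorship .1..2.
Authorship (.=original, N=cursor N): . 1 . . 2 .
Index 4: author = 2

Answer: cursor 2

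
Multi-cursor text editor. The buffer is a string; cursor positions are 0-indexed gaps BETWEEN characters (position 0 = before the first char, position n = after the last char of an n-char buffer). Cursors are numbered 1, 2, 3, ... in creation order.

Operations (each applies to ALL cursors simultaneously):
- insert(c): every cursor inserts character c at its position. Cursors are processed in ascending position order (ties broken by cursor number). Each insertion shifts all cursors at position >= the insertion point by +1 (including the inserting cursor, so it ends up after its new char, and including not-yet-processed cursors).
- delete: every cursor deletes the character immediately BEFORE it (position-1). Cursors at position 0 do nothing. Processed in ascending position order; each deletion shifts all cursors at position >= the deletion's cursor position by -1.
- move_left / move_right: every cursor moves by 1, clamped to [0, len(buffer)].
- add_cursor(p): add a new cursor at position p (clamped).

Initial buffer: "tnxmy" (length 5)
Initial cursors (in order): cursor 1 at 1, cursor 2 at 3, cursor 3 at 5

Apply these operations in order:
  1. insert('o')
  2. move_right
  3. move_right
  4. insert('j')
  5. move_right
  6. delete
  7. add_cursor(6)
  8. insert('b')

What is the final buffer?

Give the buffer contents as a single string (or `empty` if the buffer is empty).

After op 1 (insert('o')): buffer="tonxomyo" (len 8), cursors c1@2 c2@5 c3@8, authorship .1..2..3
After op 2 (move_right): buffer="tonxomyo" (len 8), cursors c1@3 c2@6 c3@8, authorship .1..2..3
After op 3 (move_right): buffer="tonxomyo" (len 8), cursors c1@4 c2@7 c3@8, authorship .1..2..3
After op 4 (insert('j')): buffer="tonxjomyjoj" (len 11), cursors c1@5 c2@9 c3@11, authorship .1..12..233
After op 5 (move_right): buffer="tonxjomyjoj" (len 11), cursors c1@6 c2@10 c3@11, authorship .1..12..233
After op 6 (delete): buffer="tonxjmyj" (len 8), cursors c1@5 c2@8 c3@8, authorship .1..1..2
After op 7 (add_cursor(6)): buffer="tonxjmyj" (len 8), cursors c1@5 c4@6 c2@8 c3@8, authorship .1..1..2
After op 8 (insert('b')): buffer="tonxjbmbyjbb" (len 12), cursors c1@6 c4@8 c2@12 c3@12, authorship .1..11.4.223

Answer: tonxjbmbyjbb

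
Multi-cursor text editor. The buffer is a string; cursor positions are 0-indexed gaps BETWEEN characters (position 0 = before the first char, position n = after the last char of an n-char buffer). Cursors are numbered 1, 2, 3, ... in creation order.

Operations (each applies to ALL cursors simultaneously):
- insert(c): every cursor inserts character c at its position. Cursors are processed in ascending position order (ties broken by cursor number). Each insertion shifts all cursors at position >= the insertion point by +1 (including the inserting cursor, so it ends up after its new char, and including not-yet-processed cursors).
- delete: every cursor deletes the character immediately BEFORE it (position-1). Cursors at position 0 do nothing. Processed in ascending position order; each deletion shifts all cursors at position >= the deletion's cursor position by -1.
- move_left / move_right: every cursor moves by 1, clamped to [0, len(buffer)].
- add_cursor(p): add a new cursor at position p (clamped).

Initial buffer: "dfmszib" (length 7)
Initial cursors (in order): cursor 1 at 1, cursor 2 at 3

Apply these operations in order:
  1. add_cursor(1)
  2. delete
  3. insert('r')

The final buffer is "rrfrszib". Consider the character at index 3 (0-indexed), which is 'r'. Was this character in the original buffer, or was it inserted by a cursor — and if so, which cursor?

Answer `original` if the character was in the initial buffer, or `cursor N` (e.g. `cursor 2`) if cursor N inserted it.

Answer: cursor 2

Derivation:
After op 1 (add_cursor(1)): buffer="dfmszib" (len 7), cursors c1@1 c3@1 c2@3, authorship .......
After op 2 (delete): buffer="fszib" (len 5), cursors c1@0 c3@0 c2@1, authorship .....
After op 3 (insert('r')): buffer="rrfrszib" (len 8), cursors c1@2 c3@2 c2@4, authorship 13.2....
Authorship (.=original, N=cursor N): 1 3 . 2 . . . .
Index 3: author = 2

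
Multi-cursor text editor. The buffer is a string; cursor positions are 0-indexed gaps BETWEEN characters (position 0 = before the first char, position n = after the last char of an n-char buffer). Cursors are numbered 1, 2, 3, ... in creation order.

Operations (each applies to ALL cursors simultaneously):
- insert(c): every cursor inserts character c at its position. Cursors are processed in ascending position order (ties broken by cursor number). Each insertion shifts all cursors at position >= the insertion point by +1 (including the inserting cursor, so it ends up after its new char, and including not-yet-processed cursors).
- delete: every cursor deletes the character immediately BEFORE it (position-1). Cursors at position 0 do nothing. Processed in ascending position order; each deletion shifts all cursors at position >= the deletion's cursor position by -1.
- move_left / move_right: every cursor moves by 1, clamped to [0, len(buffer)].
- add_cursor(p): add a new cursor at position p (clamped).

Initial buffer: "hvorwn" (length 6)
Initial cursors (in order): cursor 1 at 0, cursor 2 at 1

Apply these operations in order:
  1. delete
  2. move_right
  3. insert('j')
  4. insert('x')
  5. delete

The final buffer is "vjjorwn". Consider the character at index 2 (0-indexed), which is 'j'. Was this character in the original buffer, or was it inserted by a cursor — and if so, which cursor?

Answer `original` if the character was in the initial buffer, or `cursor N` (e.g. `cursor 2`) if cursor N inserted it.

Answer: cursor 2

Derivation:
After op 1 (delete): buffer="vorwn" (len 5), cursors c1@0 c2@0, authorship .....
After op 2 (move_right): buffer="vorwn" (len 5), cursors c1@1 c2@1, authorship .....
After op 3 (insert('j')): buffer="vjjorwn" (len 7), cursors c1@3 c2@3, authorship .12....
After op 4 (insert('x')): buffer="vjjxxorwn" (len 9), cursors c1@5 c2@5, authorship .1212....
After op 5 (delete): buffer="vjjorwn" (len 7), cursors c1@3 c2@3, authorship .12....
Authorship (.=original, N=cursor N): . 1 2 . . . .
Index 2: author = 2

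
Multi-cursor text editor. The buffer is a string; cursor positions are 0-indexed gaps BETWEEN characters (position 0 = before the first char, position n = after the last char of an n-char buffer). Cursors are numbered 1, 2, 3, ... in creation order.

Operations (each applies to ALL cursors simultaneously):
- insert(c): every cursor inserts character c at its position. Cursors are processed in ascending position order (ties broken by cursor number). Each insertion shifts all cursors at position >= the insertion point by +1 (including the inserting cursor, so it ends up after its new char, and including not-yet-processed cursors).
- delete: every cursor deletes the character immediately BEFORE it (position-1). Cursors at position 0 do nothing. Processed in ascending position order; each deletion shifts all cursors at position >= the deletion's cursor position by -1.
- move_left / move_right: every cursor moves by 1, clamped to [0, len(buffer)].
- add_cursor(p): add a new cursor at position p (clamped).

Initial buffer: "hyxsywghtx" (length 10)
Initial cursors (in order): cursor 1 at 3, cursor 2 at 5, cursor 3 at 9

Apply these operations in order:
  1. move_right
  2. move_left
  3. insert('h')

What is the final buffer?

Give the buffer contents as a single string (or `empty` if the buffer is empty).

After op 1 (move_right): buffer="hyxsywghtx" (len 10), cursors c1@4 c2@6 c3@10, authorship ..........
After op 2 (move_left): buffer="hyxsywghtx" (len 10), cursors c1@3 c2@5 c3@9, authorship ..........
After op 3 (insert('h')): buffer="hyxhsyhwghthx" (len 13), cursors c1@4 c2@7 c3@12, authorship ...1..2....3.

Answer: hyxhsyhwghthx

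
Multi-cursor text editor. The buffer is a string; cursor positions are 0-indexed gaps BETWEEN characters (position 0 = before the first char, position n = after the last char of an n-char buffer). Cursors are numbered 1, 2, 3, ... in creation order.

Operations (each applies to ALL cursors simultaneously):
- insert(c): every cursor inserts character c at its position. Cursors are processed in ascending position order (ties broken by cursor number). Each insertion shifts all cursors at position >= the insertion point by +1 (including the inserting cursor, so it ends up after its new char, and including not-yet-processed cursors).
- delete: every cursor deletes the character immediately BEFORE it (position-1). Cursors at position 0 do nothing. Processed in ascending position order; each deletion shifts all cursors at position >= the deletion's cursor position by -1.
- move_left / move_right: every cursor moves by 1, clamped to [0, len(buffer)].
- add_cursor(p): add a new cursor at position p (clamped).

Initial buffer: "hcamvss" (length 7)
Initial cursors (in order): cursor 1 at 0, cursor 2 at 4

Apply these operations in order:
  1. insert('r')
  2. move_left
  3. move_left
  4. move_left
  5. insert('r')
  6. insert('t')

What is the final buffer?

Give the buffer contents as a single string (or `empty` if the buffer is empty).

Answer: rtrhcrtamrvss

Derivation:
After op 1 (insert('r')): buffer="rhcamrvss" (len 9), cursors c1@1 c2@6, authorship 1....2...
After op 2 (move_left): buffer="rhcamrvss" (len 9), cursors c1@0 c2@5, authorship 1....2...
After op 3 (move_left): buffer="rhcamrvss" (len 9), cursors c1@0 c2@4, authorship 1....2...
After op 4 (move_left): buffer="rhcamrvss" (len 9), cursors c1@0 c2@3, authorship 1....2...
After op 5 (insert('r')): buffer="rrhcramrvss" (len 11), cursors c1@1 c2@5, authorship 11..2..2...
After op 6 (insert('t')): buffer="rtrhcrtamrvss" (len 13), cursors c1@2 c2@7, authorship 111..22..2...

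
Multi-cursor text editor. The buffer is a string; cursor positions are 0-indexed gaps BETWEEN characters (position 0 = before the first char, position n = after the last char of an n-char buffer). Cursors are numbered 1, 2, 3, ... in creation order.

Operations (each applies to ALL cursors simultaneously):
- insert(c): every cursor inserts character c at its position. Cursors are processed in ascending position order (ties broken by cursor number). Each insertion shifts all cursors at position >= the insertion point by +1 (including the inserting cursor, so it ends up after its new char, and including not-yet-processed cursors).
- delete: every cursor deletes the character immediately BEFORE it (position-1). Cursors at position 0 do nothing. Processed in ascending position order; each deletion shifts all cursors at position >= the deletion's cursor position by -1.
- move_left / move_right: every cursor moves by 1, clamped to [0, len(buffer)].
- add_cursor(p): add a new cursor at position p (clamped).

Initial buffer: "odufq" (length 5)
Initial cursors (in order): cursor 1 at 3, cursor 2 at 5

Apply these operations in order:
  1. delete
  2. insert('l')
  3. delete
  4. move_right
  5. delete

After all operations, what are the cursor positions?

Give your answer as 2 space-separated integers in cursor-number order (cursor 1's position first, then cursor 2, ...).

Answer: 1 1

Derivation:
After op 1 (delete): buffer="odf" (len 3), cursors c1@2 c2@3, authorship ...
After op 2 (insert('l')): buffer="odlfl" (len 5), cursors c1@3 c2@5, authorship ..1.2
After op 3 (delete): buffer="odf" (len 3), cursors c1@2 c2@3, authorship ...
After op 4 (move_right): buffer="odf" (len 3), cursors c1@3 c2@3, authorship ...
After op 5 (delete): buffer="o" (len 1), cursors c1@1 c2@1, authorship .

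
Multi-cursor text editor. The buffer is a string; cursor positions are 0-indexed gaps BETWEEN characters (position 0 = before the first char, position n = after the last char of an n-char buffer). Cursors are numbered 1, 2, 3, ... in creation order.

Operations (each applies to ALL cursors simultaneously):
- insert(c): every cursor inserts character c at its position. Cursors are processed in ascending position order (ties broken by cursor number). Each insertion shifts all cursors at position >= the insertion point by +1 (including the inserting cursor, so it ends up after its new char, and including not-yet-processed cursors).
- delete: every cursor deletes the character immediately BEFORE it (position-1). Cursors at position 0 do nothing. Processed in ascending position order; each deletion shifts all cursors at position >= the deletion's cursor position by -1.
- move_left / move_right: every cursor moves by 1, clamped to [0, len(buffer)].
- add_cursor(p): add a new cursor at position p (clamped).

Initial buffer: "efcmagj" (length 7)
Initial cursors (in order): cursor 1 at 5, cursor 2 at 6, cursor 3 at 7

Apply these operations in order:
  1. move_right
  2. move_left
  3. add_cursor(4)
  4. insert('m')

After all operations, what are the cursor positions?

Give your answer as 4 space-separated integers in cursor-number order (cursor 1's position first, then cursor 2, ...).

Answer: 7 10 10 5

Derivation:
After op 1 (move_right): buffer="efcmagj" (len 7), cursors c1@6 c2@7 c3@7, authorship .......
After op 2 (move_left): buffer="efcmagj" (len 7), cursors c1@5 c2@6 c3@6, authorship .......
After op 3 (add_cursor(4)): buffer="efcmagj" (len 7), cursors c4@4 c1@5 c2@6 c3@6, authorship .......
After op 4 (insert('m')): buffer="efcmmamgmmj" (len 11), cursors c4@5 c1@7 c2@10 c3@10, authorship ....4.1.23.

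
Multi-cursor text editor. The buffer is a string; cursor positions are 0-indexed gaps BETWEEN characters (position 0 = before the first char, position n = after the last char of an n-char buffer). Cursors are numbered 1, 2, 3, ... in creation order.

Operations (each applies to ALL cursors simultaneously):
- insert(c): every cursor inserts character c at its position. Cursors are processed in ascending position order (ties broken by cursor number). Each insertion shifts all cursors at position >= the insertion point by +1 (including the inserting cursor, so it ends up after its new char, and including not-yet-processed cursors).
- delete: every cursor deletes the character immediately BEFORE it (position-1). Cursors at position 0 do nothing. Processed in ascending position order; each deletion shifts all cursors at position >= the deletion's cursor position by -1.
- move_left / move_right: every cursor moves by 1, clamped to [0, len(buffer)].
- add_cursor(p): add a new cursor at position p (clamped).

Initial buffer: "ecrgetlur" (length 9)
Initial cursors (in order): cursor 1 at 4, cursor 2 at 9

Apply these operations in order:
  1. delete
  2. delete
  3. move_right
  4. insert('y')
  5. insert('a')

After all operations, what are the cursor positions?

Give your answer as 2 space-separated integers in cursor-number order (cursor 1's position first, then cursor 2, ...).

Answer: 5 9

Derivation:
After op 1 (delete): buffer="ecretlu" (len 7), cursors c1@3 c2@7, authorship .......
After op 2 (delete): buffer="ecetl" (len 5), cursors c1@2 c2@5, authorship .....
After op 3 (move_right): buffer="ecetl" (len 5), cursors c1@3 c2@5, authorship .....
After op 4 (insert('y')): buffer="eceytly" (len 7), cursors c1@4 c2@7, authorship ...1..2
After op 5 (insert('a')): buffer="eceyatlya" (len 9), cursors c1@5 c2@9, authorship ...11..22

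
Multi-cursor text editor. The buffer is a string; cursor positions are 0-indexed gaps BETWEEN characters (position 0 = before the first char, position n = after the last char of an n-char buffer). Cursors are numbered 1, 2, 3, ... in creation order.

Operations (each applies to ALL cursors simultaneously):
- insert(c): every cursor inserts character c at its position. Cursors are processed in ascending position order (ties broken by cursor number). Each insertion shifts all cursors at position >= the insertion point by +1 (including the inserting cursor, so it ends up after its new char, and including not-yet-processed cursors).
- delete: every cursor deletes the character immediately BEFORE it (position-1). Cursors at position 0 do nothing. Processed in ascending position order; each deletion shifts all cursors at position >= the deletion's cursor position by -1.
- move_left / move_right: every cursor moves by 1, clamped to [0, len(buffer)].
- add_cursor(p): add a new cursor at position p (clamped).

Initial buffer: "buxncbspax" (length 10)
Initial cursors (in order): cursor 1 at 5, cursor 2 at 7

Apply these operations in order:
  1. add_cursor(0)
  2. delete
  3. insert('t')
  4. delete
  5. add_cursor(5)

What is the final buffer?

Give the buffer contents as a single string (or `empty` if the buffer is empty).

Answer: buxnbpax

Derivation:
After op 1 (add_cursor(0)): buffer="buxncbspax" (len 10), cursors c3@0 c1@5 c2@7, authorship ..........
After op 2 (delete): buffer="buxnbpax" (len 8), cursors c3@0 c1@4 c2@5, authorship ........
After op 3 (insert('t')): buffer="tbuxntbtpax" (len 11), cursors c3@1 c1@6 c2@8, authorship 3....1.2...
After op 4 (delete): buffer="buxnbpax" (len 8), cursors c3@0 c1@4 c2@5, authorship ........
After op 5 (add_cursor(5)): buffer="buxnbpax" (len 8), cursors c3@0 c1@4 c2@5 c4@5, authorship ........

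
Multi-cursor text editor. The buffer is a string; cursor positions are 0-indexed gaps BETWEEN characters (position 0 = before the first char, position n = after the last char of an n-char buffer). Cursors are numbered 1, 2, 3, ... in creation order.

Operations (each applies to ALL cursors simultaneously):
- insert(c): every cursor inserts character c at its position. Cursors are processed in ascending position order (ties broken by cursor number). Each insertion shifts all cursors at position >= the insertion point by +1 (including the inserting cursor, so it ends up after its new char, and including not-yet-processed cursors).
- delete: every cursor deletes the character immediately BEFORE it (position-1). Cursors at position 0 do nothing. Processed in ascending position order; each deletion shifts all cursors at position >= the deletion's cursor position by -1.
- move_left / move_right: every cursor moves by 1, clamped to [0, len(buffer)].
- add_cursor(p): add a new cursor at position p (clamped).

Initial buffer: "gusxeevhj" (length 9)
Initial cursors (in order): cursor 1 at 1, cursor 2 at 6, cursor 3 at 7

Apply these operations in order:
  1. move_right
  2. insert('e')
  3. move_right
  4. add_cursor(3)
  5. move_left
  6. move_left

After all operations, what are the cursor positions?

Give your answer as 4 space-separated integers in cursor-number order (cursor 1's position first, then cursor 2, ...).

Answer: 2 8 10 1

Derivation:
After op 1 (move_right): buffer="gusxeevhj" (len 9), cursors c1@2 c2@7 c3@8, authorship .........
After op 2 (insert('e')): buffer="guesxeevehej" (len 12), cursors c1@3 c2@9 c3@11, authorship ..1.....2.3.
After op 3 (move_right): buffer="guesxeevehej" (len 12), cursors c1@4 c2@10 c3@12, authorship ..1.....2.3.
After op 4 (add_cursor(3)): buffer="guesxeevehej" (len 12), cursors c4@3 c1@4 c2@10 c3@12, authorship ..1.....2.3.
After op 5 (move_left): buffer="guesxeevehej" (len 12), cursors c4@2 c1@3 c2@9 c3@11, authorship ..1.....2.3.
After op 6 (move_left): buffer="guesxeevehej" (len 12), cursors c4@1 c1@2 c2@8 c3@10, authorship ..1.....2.3.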